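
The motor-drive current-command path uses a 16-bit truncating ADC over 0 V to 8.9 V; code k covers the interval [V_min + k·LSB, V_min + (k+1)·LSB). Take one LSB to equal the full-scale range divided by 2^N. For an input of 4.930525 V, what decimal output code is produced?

Range is 8.9 V. LSB = 8.9 V / 2^16 ≈ 135.8 µV.
(V_in − V_min) × 2^16/range = (4.930525 − (0)) × 65536/8.9 = 36306.392.
Floor → code = 36306.

36306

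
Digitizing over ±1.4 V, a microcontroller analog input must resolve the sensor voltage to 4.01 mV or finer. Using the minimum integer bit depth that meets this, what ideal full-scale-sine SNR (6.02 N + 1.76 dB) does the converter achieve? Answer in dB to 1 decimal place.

The full-scale span is 1.4 − (-1.4) = 2.8 V.
2.8 V / 4.01 mV = 698.3. Since 2^9 = 512 and 2^10 = 1024, N = 10.
Ideal SNR at N = 10: 6.02·10 + 1.76 = 62.0 dB.

62.0 dB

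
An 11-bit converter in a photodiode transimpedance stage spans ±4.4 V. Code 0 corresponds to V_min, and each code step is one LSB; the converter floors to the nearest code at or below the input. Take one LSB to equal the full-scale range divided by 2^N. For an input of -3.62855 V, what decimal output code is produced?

179

Full-scale range = 4.4 V − (-4.4 V) = 8.8 V. LSB = 8.8 V / 2^11 ≈ 4.297 mV.
code = ⌊(V_in − V_min)/LSB⌋ = ⌊(V_in − V_min) × 2^11 / range⌋
     = ⌊(-3.62855 − (-4.4)) × 2048 / 8.8⌋ = ⌊0.77145 × 2048/8.8⌋
     = ⌊179.537⌋ = 179.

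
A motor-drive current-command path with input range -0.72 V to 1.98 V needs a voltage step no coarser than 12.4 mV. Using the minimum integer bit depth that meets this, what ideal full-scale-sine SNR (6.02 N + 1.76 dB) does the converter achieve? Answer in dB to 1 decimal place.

49.9 dB

Full-scale range = 1.98 V − (-0.72 V) = 2.7 V.
Levels needed ≥ 2.7/12.4 mV = 217.7. 2^8 = 256 suffices, so N_min = 8.
SNR = 6.02 × 8 + 1.76 = 49.92 dB.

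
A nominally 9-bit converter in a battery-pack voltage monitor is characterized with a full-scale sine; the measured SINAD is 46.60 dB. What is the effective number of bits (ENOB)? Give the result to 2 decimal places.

ENOB = (46.60 − 1.76)/6.02 = 7.4485 bits.

7.45 bits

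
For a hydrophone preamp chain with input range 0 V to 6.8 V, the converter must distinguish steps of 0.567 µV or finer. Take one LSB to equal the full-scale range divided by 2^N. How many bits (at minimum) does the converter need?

24 bits

Span = 6.8 V.
Need 2^N ≥ 6.8 V / 0.567 µV = 1.199e7 → N_min = 24.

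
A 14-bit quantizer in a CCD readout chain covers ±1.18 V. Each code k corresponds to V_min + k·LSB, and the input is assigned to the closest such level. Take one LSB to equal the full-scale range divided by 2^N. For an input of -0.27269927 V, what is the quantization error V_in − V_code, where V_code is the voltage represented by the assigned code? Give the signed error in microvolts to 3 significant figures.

The full-scale span is 1.18 − (-1.18) = 2.36 V. LSB = 2.36 V / 2^14 ≈ 144.0 µV.
(V_in − V_min)/LSB = (-0.27269927 − (-1.18)) × 16384/2.36 = 6298.8200 → nearest code k = 6299.
V_code = -1.18 + (6299/16384) × 2.36 = -0.27267333984 V.
V_in − V_code = -0.27269927 − (-0.27267333984) = −25.9 µV.

−25.9 µV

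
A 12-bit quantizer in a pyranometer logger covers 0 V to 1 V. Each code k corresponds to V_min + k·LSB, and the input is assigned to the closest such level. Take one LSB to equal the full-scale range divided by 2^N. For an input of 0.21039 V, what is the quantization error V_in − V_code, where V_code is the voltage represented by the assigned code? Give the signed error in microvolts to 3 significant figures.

−59.2 µV

Range is 1 V. LSB = 1 V / 2^12 ≈ 244.1 µV.
(V_in − V_min)/LSB = (0.21039 − (0)) × 4096/1 = 861.7574 → nearest code k = 862.
V_code = 0 + (862/4096) × 1 = 0.2104492188 V.
V_in − V_code = 0.21039 − (0.2104492188) = −59.2 µV.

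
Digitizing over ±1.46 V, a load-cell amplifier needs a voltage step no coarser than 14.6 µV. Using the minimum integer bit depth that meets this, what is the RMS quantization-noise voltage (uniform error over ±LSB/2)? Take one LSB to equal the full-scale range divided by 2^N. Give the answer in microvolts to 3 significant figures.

3.22 µV

Range = 1.46 − (-1.46) = 2.92 V.
Need 2^N ≥ 2.92 V / 14.6 µV = 200000 → N_min = 18.
Step size = 2.92/262144 V = 11.139 µV.
V_rms = LSB/√12 = 3.22 µV.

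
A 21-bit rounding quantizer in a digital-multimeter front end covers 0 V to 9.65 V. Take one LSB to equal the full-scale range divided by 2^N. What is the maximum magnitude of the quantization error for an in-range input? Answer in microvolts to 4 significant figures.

Span = 9.65 V.
Step size = 9.65/2097152 V = 4.60148 µV.
|e|_max = LSB/2 = 2.301 µV.

2.301 µV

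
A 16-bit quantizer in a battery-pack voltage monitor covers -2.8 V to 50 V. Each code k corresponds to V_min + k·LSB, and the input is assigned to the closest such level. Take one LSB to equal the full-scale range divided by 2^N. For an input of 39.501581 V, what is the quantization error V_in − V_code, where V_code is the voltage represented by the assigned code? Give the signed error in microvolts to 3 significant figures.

Full-scale range = 50 V − (-2.8 V) = 52.8 V. LSB = 52.8 V / 2^16 ≈ 0.8057 mV.
Position in LSBs: (39.501581 − (-2.8)) × 65536/52.8 = 52505.2351; rounding gives k = 52505.
V_code = V_min + k × range/2^16 = -2.8 + 52505 × 52.8/65536 = 39.501391602 V.
e = 39.501581 − (39.501391602) = +189 µV.

+189 µV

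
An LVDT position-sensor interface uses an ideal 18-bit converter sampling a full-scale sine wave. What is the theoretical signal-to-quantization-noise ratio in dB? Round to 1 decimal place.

110.1 dB

6.02(18) + 1.76 = 108.36 + 1.76 = 110.12 dB.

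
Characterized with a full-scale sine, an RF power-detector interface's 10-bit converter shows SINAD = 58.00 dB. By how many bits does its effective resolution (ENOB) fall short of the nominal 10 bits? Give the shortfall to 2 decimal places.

0.66 bits

ENOB = (SINAD − 1.76)/6.02 = (58.00 − 1.76)/6.02 = 9.3422 bits.
Lost resolution: 10 − 9.3422 = 0.6578 bits.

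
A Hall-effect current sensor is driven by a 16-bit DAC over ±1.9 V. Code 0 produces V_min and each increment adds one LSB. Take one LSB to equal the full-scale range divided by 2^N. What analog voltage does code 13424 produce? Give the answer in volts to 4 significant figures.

Span: 1.9 V − (-1.9 V) = 3.8 V. LSB = 3.8 V / 2^16.
Output = V_min + (13424/65536) × range = -1.9 + 0.204834 × 3.8 V
      = -1.9 V + 0.778369 V = -1.12163 V.

-1.122 V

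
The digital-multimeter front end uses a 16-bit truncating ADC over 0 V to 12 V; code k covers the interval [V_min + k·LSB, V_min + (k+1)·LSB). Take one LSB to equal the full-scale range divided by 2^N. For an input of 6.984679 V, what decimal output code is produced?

Full-scale range = 12 V. LSB = 12 V / 2^16 ≈ 183.1 µV.
V_in − V_min = 6.984679 − (0) = 6.984679 V.
Divide by LSB: 6.984679 × 65536/12 = 38145.6602.
Truncating gives code 38145.

38145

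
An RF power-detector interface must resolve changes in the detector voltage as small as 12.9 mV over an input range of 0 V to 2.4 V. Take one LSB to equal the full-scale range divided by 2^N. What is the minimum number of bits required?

8 bits

Span = 2.4 V.
Required number of levels: 2.4/12.9 mV = 186.05; smallest N with 2^N ≥ that is 8.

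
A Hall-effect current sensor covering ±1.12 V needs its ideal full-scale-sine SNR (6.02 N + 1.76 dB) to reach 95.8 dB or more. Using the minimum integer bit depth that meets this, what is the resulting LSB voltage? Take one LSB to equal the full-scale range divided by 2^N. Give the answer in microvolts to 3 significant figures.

Range = 1.12 − (-1.12) = 2.24 V.
Required N = ⌈(95.8 − 1.76)/6.02⌉ = ⌈15.621⌉ = 16.
LSB = 2.24 V / 2^16 = 34.2 µV.

34.2 µV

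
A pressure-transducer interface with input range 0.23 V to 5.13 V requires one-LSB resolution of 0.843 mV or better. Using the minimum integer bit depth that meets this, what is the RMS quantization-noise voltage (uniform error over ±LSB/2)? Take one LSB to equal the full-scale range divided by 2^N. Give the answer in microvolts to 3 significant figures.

173 µV

Full-scale range = 5.13 V − (0.23 V) = 4.9 V.
4.9 V / 0.843 mV = 5813. Since 2^12 = 4096 and 2^13 = 8192, N = 13.
LSB = 4.9 V ÷ 2^13 = 4.9/8192 V = 0.59814 mV.
RMS noise = LSB/√12 = 173 µV.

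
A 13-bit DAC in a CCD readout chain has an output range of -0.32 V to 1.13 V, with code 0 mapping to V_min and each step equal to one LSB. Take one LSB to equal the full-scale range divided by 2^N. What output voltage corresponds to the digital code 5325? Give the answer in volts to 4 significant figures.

0.6225 V

The full-scale span is 1.13 − (-0.32) = 1.45 V. LSB = 1.45 V / 2^13.
Output = V_min + (5325/8192) × range = -0.32 + 0.650024 × 1.45 V
      = -0.32 + 0.942535 = 0.622535 V.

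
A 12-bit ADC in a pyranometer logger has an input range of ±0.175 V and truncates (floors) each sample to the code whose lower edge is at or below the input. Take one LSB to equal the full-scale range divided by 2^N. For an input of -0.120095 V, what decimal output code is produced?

The full-scale span is 0.175 − (-0.175) = 0.35 V. LSB = 0.35 V / 2^12 ≈ 85.45 µV.
V_in − V_min = -0.120095 − (-0.175) = 0.054905 V.
Divide by LSB: 0.054905 × 4096/0.35 = 642.5454.
Truncating gives code 642.

642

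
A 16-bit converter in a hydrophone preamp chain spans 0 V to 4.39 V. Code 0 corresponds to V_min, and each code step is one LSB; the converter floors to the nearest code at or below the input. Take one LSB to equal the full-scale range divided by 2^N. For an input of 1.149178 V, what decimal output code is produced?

17155

V_FS = 4.39 V. LSB = 4.39 V / 2^16 ≈ 66.99 µV.
V_in − V_min = 1.149178 − (0) = 1.149178 V.
Divide by LSB: 1.149178 × 65536/4.39 = 17155.4737.
Truncating gives code 17155.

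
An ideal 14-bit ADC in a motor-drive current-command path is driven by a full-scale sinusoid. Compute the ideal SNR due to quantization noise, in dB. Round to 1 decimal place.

86.0 dB

For an ideal N-bit converter with full-scale sine input, SNR = 6.02 N + 1.76 dB. SNR = 6.02 × 14 + 1.76 = 84.28 + 1.76 = 86.04 dB.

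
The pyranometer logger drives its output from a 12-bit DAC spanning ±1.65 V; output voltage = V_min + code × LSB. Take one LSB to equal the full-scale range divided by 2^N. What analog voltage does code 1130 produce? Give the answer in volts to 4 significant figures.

-0.7396 V

The full-scale span is 1.65 − (-1.65) = 3.3 V. LSB = 3.3 V / 2^12.
V_out = -1.65 + 1130 × (3.3/4096) V
      = -1.65 + 0.910400 = -0.739600 V.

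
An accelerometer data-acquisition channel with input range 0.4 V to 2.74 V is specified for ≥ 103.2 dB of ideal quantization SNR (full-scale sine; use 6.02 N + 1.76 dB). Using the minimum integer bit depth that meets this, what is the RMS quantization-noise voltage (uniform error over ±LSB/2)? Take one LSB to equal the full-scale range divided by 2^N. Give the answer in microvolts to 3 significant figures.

The full-scale span is 2.74 − (0.4) = 2.34 V.
Required N = ⌈(103.2 − 1.76)/6.02⌉ = ⌈16.850⌉ = 17.
LSB = 2.34 V ÷ 2^17 = 2.34/131072 V = 17.853 µV.
RMS noise = LSB/√12 = 5.15 µV.

5.15 µV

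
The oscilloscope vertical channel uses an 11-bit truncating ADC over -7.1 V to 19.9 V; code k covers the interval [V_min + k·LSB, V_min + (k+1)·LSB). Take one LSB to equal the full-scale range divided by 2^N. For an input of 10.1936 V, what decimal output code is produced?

1311

The full-scale span is 19.9 − (-7.1) = 27 V. LSB = 27 V / 2^11 ≈ 13.18 mV.
(V_in − V_min) × 2^11/range = (10.1936 − (-7.1)) × 2048/27 = 1311.752.
Floor → code = 1311.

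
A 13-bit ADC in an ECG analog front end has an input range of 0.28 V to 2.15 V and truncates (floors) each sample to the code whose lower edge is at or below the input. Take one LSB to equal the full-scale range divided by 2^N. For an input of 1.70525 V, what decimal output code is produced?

Full-scale range = 2.15 V − (0.28 V) = 1.87 V. LSB = 1.87 V / 2^13 ≈ 228.3 µV.
code = ⌊(V_in − V_min)/LSB⌋ = ⌊(V_in − V_min) × 2^13 / range⌋
     = ⌊(1.70525 − (0.28)) × 8192 / 1.87⌋ = ⌊1.42525 × 8192/1.87⌋
     = ⌊6243.662⌋ = 6243.

6243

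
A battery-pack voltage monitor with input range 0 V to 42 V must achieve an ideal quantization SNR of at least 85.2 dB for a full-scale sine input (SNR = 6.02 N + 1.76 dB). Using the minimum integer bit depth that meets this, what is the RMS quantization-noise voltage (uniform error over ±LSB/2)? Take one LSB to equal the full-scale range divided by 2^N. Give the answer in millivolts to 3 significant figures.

0.740 mV

V_FS = 42 V.
Solving 6.02 N ≥ 85.2 − 1.76: N ≥ 13.860. Round up → N = 14.
LSB = 42 V / 2^14 = 2.5635 mV.
V_rms = LSB/√12 = 0.740 mV.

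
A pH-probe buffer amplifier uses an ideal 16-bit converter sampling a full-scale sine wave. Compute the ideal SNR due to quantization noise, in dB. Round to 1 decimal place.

For an ideal N-bit converter with full-scale sine input, SNR = 6.02 N + 1.76 dB. SNR = 6.02 × 16 + 1.76 = 96.32 + 1.76 = 98.08 dB.

98.1 dB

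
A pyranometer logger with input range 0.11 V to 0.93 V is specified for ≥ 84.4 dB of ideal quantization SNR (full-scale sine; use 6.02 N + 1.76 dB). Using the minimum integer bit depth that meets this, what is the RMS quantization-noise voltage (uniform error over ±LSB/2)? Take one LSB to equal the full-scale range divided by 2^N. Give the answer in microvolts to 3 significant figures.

14.4 µV

Range = 0.93 − (0.11) = 0.82 V.
N ≥ (84.4 − 1.76)/6.02 = 13.728 → N_min = 14.
LSB = 0.82 V / 2^14 = 50.049 µV.
σ_q = LSB/√12 = 50.049 µV/3.4641 = 14.4 µV.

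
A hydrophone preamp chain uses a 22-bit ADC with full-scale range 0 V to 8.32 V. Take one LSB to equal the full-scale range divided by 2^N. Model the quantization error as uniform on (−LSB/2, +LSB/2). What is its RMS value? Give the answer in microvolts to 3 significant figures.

0.573 µV

Span = 8.32 V.
LSB = 8.32 V ÷ 2^22 = 8.32/4194304 V = 1.9836 µV.
RMS of a uniform error over width LSB is LSB/√12 = 0.573 µV.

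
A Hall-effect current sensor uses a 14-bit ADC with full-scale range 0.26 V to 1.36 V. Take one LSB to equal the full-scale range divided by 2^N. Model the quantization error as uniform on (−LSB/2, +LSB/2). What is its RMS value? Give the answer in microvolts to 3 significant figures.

19.4 µV

Full-scale range = 1.36 V − (0.26 V) = 1.1 V.
One LSB is 1.1 V / 16384 = 67.139 µV.
RMS of a uniform error over width LSB is LSB/√12 = 19.4 µV.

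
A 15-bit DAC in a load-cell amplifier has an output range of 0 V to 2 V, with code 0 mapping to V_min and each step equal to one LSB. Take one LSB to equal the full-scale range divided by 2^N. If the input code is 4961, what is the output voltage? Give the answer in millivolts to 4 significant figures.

Range is 2 V. LSB = 2 V / 2^15.
Output = V_min + (4961/32768) × range = 0 + 0.151398 × 2 V
      = 0 V + 0.302795 V = 0.302795 V.

302.8 mV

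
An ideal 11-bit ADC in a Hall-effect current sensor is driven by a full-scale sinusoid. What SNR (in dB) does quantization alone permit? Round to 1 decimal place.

68.0 dB

For an ideal N-bit converter with full-scale sine input, SNR = 6.02 N + 1.76 dB. SNR = 6.02 × 11 + 1.76 = 66.22 + 1.76 = 67.98 dB.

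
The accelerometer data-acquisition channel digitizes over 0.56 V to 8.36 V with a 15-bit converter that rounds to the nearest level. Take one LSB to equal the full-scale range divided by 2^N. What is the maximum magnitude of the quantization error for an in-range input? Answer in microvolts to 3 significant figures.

119 µV

Range = 8.36 − (0.56) = 7.8 V.
LSB = 7.8 V ÷ 2^15 = 7.8/32768 V = 238.04 µV.
Worst-case error for round-to-nearest is half an LSB: 119 µV.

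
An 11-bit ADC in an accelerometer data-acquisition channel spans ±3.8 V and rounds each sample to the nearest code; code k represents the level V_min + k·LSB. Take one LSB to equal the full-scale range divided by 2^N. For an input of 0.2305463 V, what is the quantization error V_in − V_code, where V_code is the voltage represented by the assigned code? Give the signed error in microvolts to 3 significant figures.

Full-scale range = 3.8 V − (-3.8 V) = 7.6 V. LSB = 7.6 V / 2^11 ≈ 3.711 mV.
(0.2305463 − (-3.8)) / LSB = 4.0305463 × 2048/7.6 = 1086.1262. Nearest integer: k = 1086.
V_code = -3.8 + (1086/2048) × 7.6 = 0.2300781250 V.
Error = V_in − V_code = 0.2305463 − (0.2300781250) = +468 µV.

+468 µV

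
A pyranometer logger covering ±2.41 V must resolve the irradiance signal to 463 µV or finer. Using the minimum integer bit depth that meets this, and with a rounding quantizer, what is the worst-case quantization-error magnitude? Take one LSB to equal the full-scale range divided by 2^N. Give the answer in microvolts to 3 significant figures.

147 µV

The full-scale span is 2.41 − (-2.41) = 4.82 V.
Levels needed ≥ 4.82/463 µV = 10410. 2^14 = 16384 suffices, so N_min = 14.
One LSB is 4.82 V / 16384 = 294.19 µV.
|e|_max = LSB/2 = 147 µV.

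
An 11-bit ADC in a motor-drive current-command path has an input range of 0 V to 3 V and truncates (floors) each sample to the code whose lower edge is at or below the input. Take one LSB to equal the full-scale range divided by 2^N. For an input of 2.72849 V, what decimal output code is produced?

V_FS = 3 V. LSB = 3 V / 2^11 ≈ 1.465 mV.
V_in − V_min = 2.72849 − (0) = 2.72849 V.
Divide by LSB: 2.72849 × 2048/3 = 1862.6492.
Truncating gives code 1862.

1862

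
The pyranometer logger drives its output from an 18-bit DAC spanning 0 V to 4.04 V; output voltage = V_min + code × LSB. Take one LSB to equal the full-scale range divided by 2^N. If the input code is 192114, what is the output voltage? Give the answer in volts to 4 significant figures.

Full-scale range = 4.04 V. LSB = 4.04 V / 2^18.
V_out = 0 + 192114 × (4.04/262144) V
      = 0 V + 2.96074 V = 2.96074 V.

2.961 V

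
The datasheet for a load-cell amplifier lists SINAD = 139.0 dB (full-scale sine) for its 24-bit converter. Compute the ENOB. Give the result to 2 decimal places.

22.80 bits

Inverting SNR = 6.02 N + 1.76: N_eff = (139.0 − 1.76)/6.02 = 22.7973.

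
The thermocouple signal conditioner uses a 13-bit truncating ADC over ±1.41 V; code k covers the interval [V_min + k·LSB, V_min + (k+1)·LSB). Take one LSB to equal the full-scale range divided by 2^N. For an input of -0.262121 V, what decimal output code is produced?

Range = 1.41 − (-1.41) = 2.82 V. LSB = 2.82 V / 2^13 ≈ 344.2 µV.
code = ⌊(V_in − V_min)/LSB⌋ = ⌊(V_in − V_min) × 2^13 / range⌋
     = ⌊(-0.262121 − (-1.41)) × 8192 / 2.82⌋ = ⌊1.147879 × 8192/2.82⌋
     = ⌊3334.548⌋ = 3334.

3334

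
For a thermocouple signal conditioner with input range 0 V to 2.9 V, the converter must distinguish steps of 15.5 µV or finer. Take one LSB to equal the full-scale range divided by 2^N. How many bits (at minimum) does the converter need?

V_FS = 2.9 V.
Need 2^N ≥ 2.9 V / 15.5 µV = 187100 → N_min = 18.

18 bits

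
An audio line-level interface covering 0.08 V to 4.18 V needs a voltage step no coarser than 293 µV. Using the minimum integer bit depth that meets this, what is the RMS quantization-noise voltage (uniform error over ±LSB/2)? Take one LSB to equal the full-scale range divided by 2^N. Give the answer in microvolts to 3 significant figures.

Full-scale range = 4.18 V − (0.08 V) = 4.1 V.
Need 2^N ≥ 4.1 V / 293 µV = 13990 → N_min = 14.
LSB = 4.1 V ÷ 2^14 = 4.1/16384 V = 250.24 µV.
σ_q = LSB/√12 = 250.24 µV/3.4641 = 72.2 µV.

72.2 µV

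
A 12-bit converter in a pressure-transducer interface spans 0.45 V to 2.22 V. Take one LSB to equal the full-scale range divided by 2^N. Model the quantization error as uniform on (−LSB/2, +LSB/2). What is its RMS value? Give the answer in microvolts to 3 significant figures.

125 µV

Range = 2.22 − (0.45) = 1.77 V.
Step size = 1.77/4096 V = 432.13 µV.
RMS of a uniform error over width LSB is LSB/√12 = 125 µV.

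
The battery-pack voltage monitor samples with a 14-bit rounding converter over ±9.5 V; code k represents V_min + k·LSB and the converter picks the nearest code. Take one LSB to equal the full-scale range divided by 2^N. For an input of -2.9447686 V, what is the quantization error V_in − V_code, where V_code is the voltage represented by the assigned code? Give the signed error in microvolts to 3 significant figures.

The full-scale span is 9.5 − (-9.5) = 19 V. LSB = 19 V / 2^14 ≈ 1.160 mV.
(-2.9447686 − (-9.5)) / LSB = 6.5552314 × 16384/19 = 5652.6795. Nearest integer: k = 5653.
Reconstructed level: -9.5 + 5653 × 19/16384 V = -2.9443969727 V.
V_in − V_code = -2.9447686 − (-2.9443969727) = −372 µV.

−372 µV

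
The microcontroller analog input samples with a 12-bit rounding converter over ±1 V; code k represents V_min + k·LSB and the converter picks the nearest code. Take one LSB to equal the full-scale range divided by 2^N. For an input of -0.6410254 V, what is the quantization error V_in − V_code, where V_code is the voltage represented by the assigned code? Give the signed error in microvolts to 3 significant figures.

The full-scale span is 1 − (-1) = 2 V. LSB = 2 V / 2^12 ≈ 488.3 µV.
Position in LSBs: (-0.6410254 − (-1)) × 4096/2 = 735.1800; rounding gives k = 735.
Reconstructed level: -1 + 735 × 2/4096 V = -0.6411132813 V.
V_in − V_code = -0.6410254 − (-0.6411132813) = +87.9 µV.

+87.9 µV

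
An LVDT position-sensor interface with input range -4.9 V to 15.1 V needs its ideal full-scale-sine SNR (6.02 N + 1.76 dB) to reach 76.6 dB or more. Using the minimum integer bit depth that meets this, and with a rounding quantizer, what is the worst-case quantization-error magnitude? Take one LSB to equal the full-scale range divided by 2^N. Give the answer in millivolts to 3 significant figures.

Full-scale range = 15.1 V − (-4.9 V) = 20 V.
6.02 N + 1.76 ≥ 76.6 gives N ≥ 12.432, so the minimum integer is 13.
Step size = 20/8192 V = 2.4414 mV.
Half an LSB is 1.22 mV.

1.22 mV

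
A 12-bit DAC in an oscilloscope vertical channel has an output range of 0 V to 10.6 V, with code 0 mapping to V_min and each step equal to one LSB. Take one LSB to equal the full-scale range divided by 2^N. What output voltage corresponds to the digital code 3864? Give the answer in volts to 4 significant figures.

V_FS = 10.6 V. LSB = 10.6 V / 2^12.
V_out = 0 + 3864 × (10.6/4096) V
      = 0 V + 9.99961 V = 9.99961 V.

10.00 V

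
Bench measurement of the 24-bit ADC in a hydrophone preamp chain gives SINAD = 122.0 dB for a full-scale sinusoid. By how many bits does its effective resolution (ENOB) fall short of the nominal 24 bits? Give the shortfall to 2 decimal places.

4.03 bits

Effective bits = (122.0 − 1.76)/6.02 = 19.9734.
24 − 19.9734 = 4.03 bits below nominal.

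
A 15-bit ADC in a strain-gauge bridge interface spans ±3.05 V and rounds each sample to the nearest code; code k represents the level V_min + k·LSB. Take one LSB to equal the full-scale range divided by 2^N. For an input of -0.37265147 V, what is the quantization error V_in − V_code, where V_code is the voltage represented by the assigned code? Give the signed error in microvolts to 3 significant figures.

Full-scale range = 3.05 V − (-3.05 V) = 6.1 V. LSB = 6.1 V / 2^15 ≈ 186.2 µV.
(V_in − V_min)/LSB = (-0.37265147 − (-3.05)) × 32768/6.1 = 14382.1896 → nearest code k = 14382.
V_code = V_min + k × range/2^15 = -3.05 + 14382 × 6.1/32768 = -0.37268676758 V.
Error = V_in − V_code = -0.37265147 − (-0.37268676758) = +35.3 µV.

+35.3 µV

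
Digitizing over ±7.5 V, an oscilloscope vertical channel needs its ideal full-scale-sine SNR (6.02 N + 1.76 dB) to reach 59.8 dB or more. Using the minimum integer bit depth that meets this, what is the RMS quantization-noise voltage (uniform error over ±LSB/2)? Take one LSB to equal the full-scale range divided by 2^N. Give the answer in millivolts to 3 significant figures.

4.23 mV

The full-scale span is 7.5 − (-7.5) = 15 V.
Solving 6.02 N ≥ 59.8 − 1.76: N ≥ 9.641. Round up → N = 10.
One LSB is 15 V / 1024 = 14.648 mV.
RMS noise = LSB/√12 = 4.23 mV.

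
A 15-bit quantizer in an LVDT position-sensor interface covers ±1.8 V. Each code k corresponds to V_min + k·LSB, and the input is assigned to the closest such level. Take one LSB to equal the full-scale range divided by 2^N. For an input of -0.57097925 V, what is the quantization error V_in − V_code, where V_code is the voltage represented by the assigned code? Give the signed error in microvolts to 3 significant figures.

Span: 1.8 V − (-1.8 V) = 3.6 V. LSB = 3.6 V / 2^15 ≈ 109.9 µV.
Position in LSBs: (-0.57097925 − (-1.8)) × 32768/3.6 = 11186.8200; rounding gives k = 11187.
V_code = V_min + k × range/2^15 = -1.8 + 11187 × 3.6/32768 = -0.57095947266 V.
e = -0.57097925 − (-0.57095947266) = −19.8 µV.

−19.8 µV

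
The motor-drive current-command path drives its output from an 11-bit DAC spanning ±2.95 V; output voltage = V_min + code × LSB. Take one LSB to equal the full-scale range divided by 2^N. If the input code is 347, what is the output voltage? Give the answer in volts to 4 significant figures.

Full-scale range = 2.95 V − (-2.95 V) = 5.9 V. LSB = 5.9 V / 2^11.
V_out = -2.95 + 347 × (5.9/2048) V
      = -2.95 + 0.999658 = -1.95034 V.

-1.950 V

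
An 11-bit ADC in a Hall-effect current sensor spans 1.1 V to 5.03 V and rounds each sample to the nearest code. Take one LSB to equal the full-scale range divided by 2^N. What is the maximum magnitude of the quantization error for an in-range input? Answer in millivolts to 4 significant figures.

0.9595 mV

The full-scale span is 5.03 − (1.1) = 3.93 V.
One LSB is 3.93 V / 2048 = 1.91895 mV.
A rounding quantizer has |error| ≤ LSB/2 = 0.9595 mV.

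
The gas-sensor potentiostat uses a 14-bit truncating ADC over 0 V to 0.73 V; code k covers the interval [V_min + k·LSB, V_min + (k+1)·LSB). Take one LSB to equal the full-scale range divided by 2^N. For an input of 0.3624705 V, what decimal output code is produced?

Span = 0.73 V. LSB = 0.73 V / 2^14 ≈ 44.56 µV.
code = ⌊(V_in − V_min)/LSB⌋ = ⌊(V_in − V_min) × 2^14 / range⌋
     = ⌊(0.3624705 − (0)) × 16384 / 0.73⌋ = ⌊0.3624705 × 16384/0.73⌋
     = ⌊8135.228⌋ = 8135.

8135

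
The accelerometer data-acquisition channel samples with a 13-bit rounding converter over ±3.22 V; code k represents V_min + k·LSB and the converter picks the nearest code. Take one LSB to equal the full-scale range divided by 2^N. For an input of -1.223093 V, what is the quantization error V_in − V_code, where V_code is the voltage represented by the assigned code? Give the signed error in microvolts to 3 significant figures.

+130 µV

Full-scale range = 3.22 V − (-3.22 V) = 6.44 V. LSB = 6.44 V / 2^13 ≈ 0.7861 mV.
(V_in − V_min)/LSB = (-1.223093 − (-3.22)) × 8192/6.44 = 2540.1649 → nearest code k = 2540.
V_code = V_min + k × range/2^13 = -3.22 + 2540 × 6.44/8192 = -1.223222656 V.
Error = V_in − V_code = -1.223093 − (-1.223222656) = +130 µV.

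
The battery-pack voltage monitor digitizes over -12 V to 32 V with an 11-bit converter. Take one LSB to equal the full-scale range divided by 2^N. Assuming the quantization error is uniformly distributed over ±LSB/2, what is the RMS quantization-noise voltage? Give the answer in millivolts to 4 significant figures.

Span: 32 V − (-12 V) = 44 V.
Step size = 44/2048 V = 21.4844 mV.
For a uniform distribution on [−LSB/2, +LSB/2], V_rms = LSB/√12 = 21.4844 mV/3.4641 = 6.202 mV.

6.202 mV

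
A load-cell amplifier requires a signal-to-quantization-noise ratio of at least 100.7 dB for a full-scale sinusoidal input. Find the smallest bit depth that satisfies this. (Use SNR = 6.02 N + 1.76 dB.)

17 bits

Solving 6.02 N ≥ 100.7 − 1.76: N ≥ 16.435. Round up → N = 17.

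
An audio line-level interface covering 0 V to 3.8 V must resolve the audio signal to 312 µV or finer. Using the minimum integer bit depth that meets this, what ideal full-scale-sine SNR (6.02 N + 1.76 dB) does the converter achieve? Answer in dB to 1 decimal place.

86.0 dB

Full-scale range = 3.8 V.
Required number of levels: 3.8/312 µV = 12179; smallest N with 2^N ≥ that is 14.
6.02(14) + 1.76 = 86.04 dB.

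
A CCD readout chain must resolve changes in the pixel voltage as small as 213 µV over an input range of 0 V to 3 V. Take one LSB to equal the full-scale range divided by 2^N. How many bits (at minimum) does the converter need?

14 bits

Full-scale range = 3 V.
Levels needed ≥ 3/213 µV = 14080. 2^14 = 16384 suffices, so N_min = 14.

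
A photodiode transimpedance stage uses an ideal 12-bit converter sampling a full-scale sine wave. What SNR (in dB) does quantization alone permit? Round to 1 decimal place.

74.0 dB

Ideal quantization SNR: 6.02 × 12 + 1.76 dB = 74.0 dB.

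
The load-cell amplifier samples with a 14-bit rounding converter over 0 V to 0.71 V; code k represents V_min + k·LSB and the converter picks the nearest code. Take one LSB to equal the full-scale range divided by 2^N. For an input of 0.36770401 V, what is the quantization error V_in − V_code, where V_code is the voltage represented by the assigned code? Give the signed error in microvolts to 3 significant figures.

Full-scale range = 0.71 V. LSB = 0.71 V / 2^14 ≈ 43.33 µV.
(0.36770401 − (0)) / LSB = 0.36770401 × 16384/0.71 = 8485.1585. Nearest integer: k = 8485.
Reconstructed level: 0 + 8485 × 0.71/16384 V = 0.36769714355 V.
e = 0.36770401 − (0.36769714355) = +6.87 µV.

+6.87 µV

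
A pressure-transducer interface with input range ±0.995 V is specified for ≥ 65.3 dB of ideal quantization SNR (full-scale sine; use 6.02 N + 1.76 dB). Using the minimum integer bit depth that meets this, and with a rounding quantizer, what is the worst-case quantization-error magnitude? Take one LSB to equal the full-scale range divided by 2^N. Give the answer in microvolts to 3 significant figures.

486 µV

Full-scale range = 0.995 V − (-0.995 V) = 1.99 V.
Required N = ⌈(65.3 − 1.76)/6.02⌉ = ⌈10.555⌉ = 11.
LSB = 1.99 V / 2^11 = 0.97168 mV.
|e|_max = LSB/2 = 486 µV.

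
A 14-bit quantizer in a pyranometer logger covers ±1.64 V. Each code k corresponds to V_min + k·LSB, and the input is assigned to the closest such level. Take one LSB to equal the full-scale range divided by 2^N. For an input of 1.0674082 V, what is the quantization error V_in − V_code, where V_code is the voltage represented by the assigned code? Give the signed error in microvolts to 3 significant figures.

−33.2 µV

Span: 1.64 V − (-1.64 V) = 3.28 V. LSB = 3.28 V / 2^14 ≈ 200.2 µV.
(1.0674082 − (-1.64)) / LSB = 2.7074082 × 16384/3.28 = 13523.8341. Nearest integer: k = 13524.
V_code = V_min + k × range/2^14 = -1.64 + 13524 × 3.28/16384 = 1.0674414063 V.
V_in − V_code = 1.0674082 − (1.0674414063) = −33.2 µV.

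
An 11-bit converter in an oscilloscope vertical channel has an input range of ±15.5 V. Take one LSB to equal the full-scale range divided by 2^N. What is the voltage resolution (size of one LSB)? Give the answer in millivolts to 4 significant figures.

15.14 mV

The full-scale span is 15.5 − (-15.5) = 31 V.
Number of codes = 2^11 = 2048.
LSB = 31 V ÷ 2^11 = 31/2048 V = 15.14 mV.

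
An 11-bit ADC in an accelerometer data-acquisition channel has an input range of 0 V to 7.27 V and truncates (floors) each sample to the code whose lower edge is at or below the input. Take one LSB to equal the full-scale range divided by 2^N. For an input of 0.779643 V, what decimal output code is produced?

Full-scale range = 7.27 V. LSB = 7.27 V / 2^11 ≈ 3.550 mV.
code = ⌊(V_in − V_min)/LSB⌋ = ⌊(V_in − V_min) × 2^11 / range⌋
     = ⌊(0.779643 − (0)) × 2048 / 7.27⌋ = ⌊0.779643 × 2048/7.27⌋
     = ⌊219.630⌋ = 219.

219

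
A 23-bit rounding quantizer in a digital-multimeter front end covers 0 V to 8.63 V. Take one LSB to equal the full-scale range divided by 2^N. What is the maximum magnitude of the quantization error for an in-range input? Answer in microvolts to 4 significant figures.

0.5144 µV

V_FS = 8.63 V.
Step size = 8.63/8388608 V = 1.02878 µV.
A rounding quantizer has |error| ≤ LSB/2 = 0.5144 µV.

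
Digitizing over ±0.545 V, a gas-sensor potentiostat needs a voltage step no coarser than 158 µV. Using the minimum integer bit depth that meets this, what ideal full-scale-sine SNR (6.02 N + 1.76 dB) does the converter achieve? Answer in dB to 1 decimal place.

The full-scale span is 0.545 − (-0.545) = 1.09 V.
Need 2^N ≥ 1.09 V / 158 µV = 6899 → N_min = 13.
6.02(13) + 1.76 = 80.02 dB.

80.0 dB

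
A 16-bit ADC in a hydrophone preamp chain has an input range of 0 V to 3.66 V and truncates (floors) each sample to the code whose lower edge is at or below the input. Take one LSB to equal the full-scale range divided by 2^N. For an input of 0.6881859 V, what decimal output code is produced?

Span = 3.66 V. LSB = 3.66 V / 2^16 ≈ 55.85 µV.
(V_in − V_min) × 2^16/range = (0.6881859 − (0)) × 65536/3.66 = 12322.664.
Floor → code = 12322.

12322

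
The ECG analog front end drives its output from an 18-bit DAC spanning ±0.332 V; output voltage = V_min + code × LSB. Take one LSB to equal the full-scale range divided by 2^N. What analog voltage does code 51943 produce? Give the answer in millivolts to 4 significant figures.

-200.4 mV

The full-scale span is 0.332 − (-0.332) = 0.664 V. LSB = 0.664 V / 2^18.
V_out = -0.332 + 51943 × (0.664/262144) V
      = -0.332 V + 0.131569 V = -0.200431 V.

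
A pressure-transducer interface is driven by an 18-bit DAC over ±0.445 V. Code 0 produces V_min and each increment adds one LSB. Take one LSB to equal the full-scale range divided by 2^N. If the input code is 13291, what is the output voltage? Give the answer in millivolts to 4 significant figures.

The full-scale span is 0.445 − (-0.445) = 0.89 V. LSB = 0.89 V / 2^18.
Output = V_min + (13291/262144) × range = -0.445 + 0.0507011 × 0.89 V
      = -0.445 + 0.0451240 = -0.399876 V.

-399.9 mV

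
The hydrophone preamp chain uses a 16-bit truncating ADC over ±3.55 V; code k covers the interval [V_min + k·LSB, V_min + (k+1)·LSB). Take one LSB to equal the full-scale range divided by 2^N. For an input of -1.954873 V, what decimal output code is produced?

14723

The full-scale span is 3.55 − (-3.55) = 7.1 V. LSB = 7.1 V / 2^16 ≈ 108.3 µV.
V_in − V_min = -1.954873 − (-3.55) = 1.595127 V.
Divide by LSB: 1.595127 × 65536/7.1 = 14723.6962.
Truncating gives code 14723.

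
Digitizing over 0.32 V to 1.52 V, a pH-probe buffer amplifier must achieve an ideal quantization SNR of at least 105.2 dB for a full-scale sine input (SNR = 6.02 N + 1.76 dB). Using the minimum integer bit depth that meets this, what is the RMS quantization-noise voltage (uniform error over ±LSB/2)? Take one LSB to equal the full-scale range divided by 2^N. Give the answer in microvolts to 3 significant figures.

1.32 µV

The full-scale span is 1.52 − (0.32) = 1.2 V.
Required N = ⌈(105.2 − 1.76)/6.02⌉ = ⌈17.183⌉ = 18.
One LSB is 1.2 V / 262144 = 4.5776 µV.
V_rms = LSB/√12 = 1.32 µV.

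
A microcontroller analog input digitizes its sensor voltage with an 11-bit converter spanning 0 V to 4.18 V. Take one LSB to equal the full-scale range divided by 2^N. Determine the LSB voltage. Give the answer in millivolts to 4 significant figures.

2.041 mV

Full-scale range = 4.18 V.
2^11 = 2048 levels.
Step size = 4.18/2048 V = 2.041 mV.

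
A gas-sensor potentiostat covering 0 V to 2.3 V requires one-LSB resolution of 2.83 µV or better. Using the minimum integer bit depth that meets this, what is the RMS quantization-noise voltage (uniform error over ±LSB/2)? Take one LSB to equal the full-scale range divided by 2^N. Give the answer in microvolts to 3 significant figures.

0.633 µV

V_FS = 2.3 V.
Need 2^N ≥ 2.3 V / 2.83 µV = 812700 → N_min = 20.
Step size = 2.3/1048576 V = 2.1935 µV.
σ_q = LSB/√12 = 2.1935 µV/3.4641 = 0.633 µV.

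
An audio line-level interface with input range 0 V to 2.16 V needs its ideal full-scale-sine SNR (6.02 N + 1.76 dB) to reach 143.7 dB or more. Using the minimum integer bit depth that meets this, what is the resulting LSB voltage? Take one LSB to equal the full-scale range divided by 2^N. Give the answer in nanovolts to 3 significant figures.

129 nV

V_FS = 2.16 V.
6.02 N + 1.76 ≥ 143.7 gives N ≥ 23.578, so the minimum integer is 24.
LSB = 2.16 V / 2^24 = 129 nV.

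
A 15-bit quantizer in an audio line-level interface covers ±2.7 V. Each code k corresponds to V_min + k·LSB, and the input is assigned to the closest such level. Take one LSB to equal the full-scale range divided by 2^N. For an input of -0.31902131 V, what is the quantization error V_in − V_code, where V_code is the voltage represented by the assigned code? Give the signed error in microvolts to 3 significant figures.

+21.7 µV

Full-scale range = 2.7 V − (-2.7 V) = 5.4 V. LSB = 5.4 V / 2^15 ≈ 164.8 µV.
(V_in − V_min)/LSB = (-0.31902131 − (-2.7)) × 32768/5.4 = 14448.1314 → nearest code k = 14448.
V_code = -2.7 + (14448/32768) × 5.4 = -0.31904296875 V.
e = -0.31902131 − (-0.31904296875) = +21.7 µV.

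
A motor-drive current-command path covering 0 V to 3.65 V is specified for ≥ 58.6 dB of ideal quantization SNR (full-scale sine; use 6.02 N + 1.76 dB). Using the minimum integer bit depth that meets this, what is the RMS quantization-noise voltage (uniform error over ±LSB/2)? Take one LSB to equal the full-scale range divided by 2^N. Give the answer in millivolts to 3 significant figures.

Span = 3.65 V.
N ≥ (58.6 − 1.76)/6.02 = 9.442 → N_min = 10.
One LSB is 3.65 V / 1024 = 3.5645 mV.
V_rms = LSB/√12 = 1.03 mV.

1.03 mV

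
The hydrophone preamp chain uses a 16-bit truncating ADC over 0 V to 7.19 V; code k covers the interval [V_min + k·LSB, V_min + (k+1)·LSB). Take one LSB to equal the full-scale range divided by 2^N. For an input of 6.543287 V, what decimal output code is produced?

59641

V_FS = 7.19 V. LSB = 7.19 V / 2^16 ≈ 109.7 µV.
code = ⌊(V_in − V_min)/LSB⌋ = ⌊(V_in − V_min) × 2^16 / range⌋
     = ⌊(6.543287 − (0)) × 65536 / 7.19⌋ = ⌊6.543287 × 65536/7.19⌋
     = ⌊59641.287⌋ = 59641.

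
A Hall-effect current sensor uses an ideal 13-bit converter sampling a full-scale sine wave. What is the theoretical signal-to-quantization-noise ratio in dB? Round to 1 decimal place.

80.0 dB

Ideal quantization SNR: 6.02 × 13 + 1.76 dB = 80.0 dB.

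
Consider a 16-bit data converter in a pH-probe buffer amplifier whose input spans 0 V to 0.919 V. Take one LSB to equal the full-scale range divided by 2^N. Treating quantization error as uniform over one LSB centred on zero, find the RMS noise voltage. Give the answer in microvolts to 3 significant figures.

4.05 µV

Span = 0.919 V.
LSB = 0.919 V ÷ 2^16 = 0.919/65536 V = 14.023 µV.
RMS of a uniform error over width LSB is LSB/√12 = 4.05 µV.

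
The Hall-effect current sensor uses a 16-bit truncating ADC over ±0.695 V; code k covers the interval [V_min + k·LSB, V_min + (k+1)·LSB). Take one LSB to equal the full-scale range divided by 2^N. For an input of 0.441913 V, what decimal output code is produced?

53603

Range = 0.695 − (-0.695) = 1.39 V. LSB = 1.39 V / 2^16 ≈ 21.21 µV.
(V_in − V_min) × 2^16/range = (0.441913 − (-0.695)) × 65536/1.39 = 53603.403.
Floor → code = 53603.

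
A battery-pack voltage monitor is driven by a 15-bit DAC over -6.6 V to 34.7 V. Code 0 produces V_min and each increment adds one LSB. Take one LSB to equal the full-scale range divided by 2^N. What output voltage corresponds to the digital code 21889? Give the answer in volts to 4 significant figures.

20.99 V

Span: 34.7 V − (-6.6 V) = 41.3 V. LSB = 41.3 V / 2^15.
V_out = V_min + code × LSB = -6.6 V + 21889 × 41.3 V / 32768
      = -6.6 + 27.5884 = 20.9884 V.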